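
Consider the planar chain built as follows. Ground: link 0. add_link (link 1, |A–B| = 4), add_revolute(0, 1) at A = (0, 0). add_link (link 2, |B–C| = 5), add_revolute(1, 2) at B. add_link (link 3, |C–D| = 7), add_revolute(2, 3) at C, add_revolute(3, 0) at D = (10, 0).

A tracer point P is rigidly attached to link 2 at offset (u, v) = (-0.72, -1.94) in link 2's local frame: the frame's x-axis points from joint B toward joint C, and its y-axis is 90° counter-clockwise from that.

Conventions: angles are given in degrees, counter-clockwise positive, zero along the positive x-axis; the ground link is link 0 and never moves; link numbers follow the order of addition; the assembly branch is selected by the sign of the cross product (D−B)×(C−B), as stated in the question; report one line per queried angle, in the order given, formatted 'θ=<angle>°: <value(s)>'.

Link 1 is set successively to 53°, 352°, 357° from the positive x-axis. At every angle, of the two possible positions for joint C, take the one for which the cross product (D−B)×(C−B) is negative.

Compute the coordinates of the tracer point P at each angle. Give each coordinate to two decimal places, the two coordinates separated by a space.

A=(0,0), D=(10.00,0)
θ=53°: B = A + 4.00·(cos53°, sin53°) = (2.4073, 3.1945)
θ=53°: |BD| = 8.2374
θ=53°: circle(B,5.00) ∩ circle(D,7.00): a=2.6619, h=4.2325
θ=53°:   candidates: C₊=(6.5023,6.0635) cross=34.865; C₋=(3.2195,-1.7390) cross=-34.865
θ=53°:   branch - wants cross < 0 → take C=(3.2195,-1.7390) (cross=-34.865)
θ=53°: ex = (C−B)/|BC| = (0.1624,-0.9867); ey = (0.9867,0.1624)
θ=53°: P = B + -0.72·ex + -1.94·ey = (0.3761,3.5898)
θ=352°: B = A + 4.00·(cos352°, sin352°) = (3.9611, -0.5567)
θ=352°: |BD| = 6.0645
θ=352°: circle(B,5.00) ∩ circle(D,7.00): a=1.0535, h=4.8877
θ=352°:   candidates: C₊=(4.5615,4.4071) cross=29.642; C₋=(5.4588,-5.3271) cross=-29.642
θ=352°:   branch - wants cross < 0 → take C=(5.4588,-5.3271) (cross=-29.642)
θ=352°: ex = (C−B)/|BC| = (0.2996,-0.9541); ey = (0.9541,0.2996)
θ=352°: P = B + -0.72·ex + -1.94·ey = (1.8945,-0.4509)
θ=357°: B = A + 4.00·(cos357°, sin357°) = (3.9945, -0.2093)
θ=357°: |BD| = 6.0091
θ=357°: circle(B,5.00) ∩ circle(D,7.00): a=1.0076, h=4.8974
θ=357°:   candidates: C₊=(4.8309,4.7202) cross=29.429; C₋=(5.1721,-5.0687) cross=-29.429
θ=357°:   branch - wants cross < 0 → take C=(5.1721,-5.0687) (cross=-29.429)
θ=357°: ex = (C−B)/|BC| = (0.2355,-0.9719); ey = (0.9719,0.2355)
θ=357°: P = B + -0.72·ex + -1.94·ey = (1.9395,0.0335)

θ=53°: 0.38 3.59
θ=352°: 1.89 -0.45
θ=357°: 1.94 0.03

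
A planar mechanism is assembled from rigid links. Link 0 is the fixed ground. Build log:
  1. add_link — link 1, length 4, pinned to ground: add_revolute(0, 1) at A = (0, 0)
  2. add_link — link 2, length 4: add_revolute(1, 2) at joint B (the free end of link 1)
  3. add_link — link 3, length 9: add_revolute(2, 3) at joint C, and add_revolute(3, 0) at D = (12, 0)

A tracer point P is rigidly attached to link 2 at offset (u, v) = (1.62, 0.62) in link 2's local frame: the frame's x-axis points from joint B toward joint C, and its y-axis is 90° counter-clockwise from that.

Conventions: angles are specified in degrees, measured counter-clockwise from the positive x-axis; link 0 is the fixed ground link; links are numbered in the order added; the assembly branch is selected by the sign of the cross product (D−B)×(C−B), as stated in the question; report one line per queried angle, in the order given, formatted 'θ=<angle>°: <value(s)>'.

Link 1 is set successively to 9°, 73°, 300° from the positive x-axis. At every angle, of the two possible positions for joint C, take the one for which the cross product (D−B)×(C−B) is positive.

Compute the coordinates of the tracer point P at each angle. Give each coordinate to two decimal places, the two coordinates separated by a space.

A=(0,0), D=(12.00,0)
θ=9°: B = A + 4.00·(cos9°, sin9°) = (3.9508, 0.6257)
θ=9°: |BD| = 8.0735
θ=9°: circle(B,4.00) ∩ circle(D,9.00): a=0.0113, h=4.0000
θ=9°:   candidates: C₊=(4.2720,4.6128) cross=32.294; C₋=(3.6520,-3.3631) cross=-32.294
θ=9°:   branch + wants cross > 0 → take C=(4.2720,4.6128) (cross=32.294)
θ=9°: ex = (C−B)/|BC| = (0.0803,0.9968); ey = (-0.9968,0.0803)
θ=9°: P = B + 1.62·ex + 0.62·ey = (3.4629,2.2903)
θ=73°: B = A + 4.00·(cos73°, sin73°) = (1.1695, 3.8252)
θ=73°: |BD| = 11.4862
θ=73°: circle(B,4.00) ∩ circle(D,9.00): a=2.9136, h=2.7406
θ=73°:   candidates: C₊=(4.8295,5.4391) cross=31.479; C₋=(3.0041,0.2707) cross=-31.479
θ=73°:   branch + wants cross > 0 → take C=(4.8295,5.4391) (cross=31.479)
θ=73°: ex = (C−B)/|BC| = (0.9150,0.4035); ey = (-0.4035,0.9150)
θ=73°: P = B + 1.62·ex + 0.62·ey = (2.4016,5.0461)
θ=300°: B = A + 4.00·(cos300°, sin300°) = (2.0000, -3.4641)
θ=300°: |BD| = 10.5830
θ=300°: circle(B,4.00) ∩ circle(D,9.00): a=2.2205, h=3.3270
θ=300°:   candidates: C₊=(3.0092,0.4065) cross=35.210; C₋=(5.1872,-5.8810) cross=-35.210
θ=300°:   branch + wants cross > 0 → take C=(3.0092,0.4065) (cross=35.210)
θ=300°: ex = (C−B)/|BC| = (0.2523,0.9677); ey = (-0.9677,0.2523)
θ=300°: P = B + 1.62·ex + 0.62·ey = (1.8088,-1.7401)

θ=9°: 3.46 2.29
θ=73°: 2.40 5.05
θ=300°: 1.81 -1.74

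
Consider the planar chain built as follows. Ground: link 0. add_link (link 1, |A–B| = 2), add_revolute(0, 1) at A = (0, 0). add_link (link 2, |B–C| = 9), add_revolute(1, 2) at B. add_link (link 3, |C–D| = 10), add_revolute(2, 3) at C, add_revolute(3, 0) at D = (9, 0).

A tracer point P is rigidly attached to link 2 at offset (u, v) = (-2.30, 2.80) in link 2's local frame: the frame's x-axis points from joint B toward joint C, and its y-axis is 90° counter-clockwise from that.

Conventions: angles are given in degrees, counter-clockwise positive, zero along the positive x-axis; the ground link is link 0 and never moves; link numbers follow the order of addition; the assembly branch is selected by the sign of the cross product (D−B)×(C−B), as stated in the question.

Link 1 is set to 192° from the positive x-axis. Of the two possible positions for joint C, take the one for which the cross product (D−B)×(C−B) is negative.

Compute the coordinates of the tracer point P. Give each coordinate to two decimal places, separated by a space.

A=(0,0), D=(9.00,0)
B = A + 2.00·(cos192°, sin192°) = (-1.9563, -0.4158)
|BD| = 10.9642
circle(B,9.00) ∩ circle(D,10.00): a=4.6156, h=7.7263
  candidates: C₊=(2.3630,7.4800) cross=84.713; C₋=(2.9490,-7.9615) cross=-84.713
  branch - wants cross < 0 → take C=(2.9490,-7.9615) (cross=-84.713)
ex = (C−B)/|BC| = (0.5450,-0.8384); ey = (0.8384,0.5450)
P = B + -2.30·ex + 2.80·ey = (-0.8623,3.0386)

-0.86 3.04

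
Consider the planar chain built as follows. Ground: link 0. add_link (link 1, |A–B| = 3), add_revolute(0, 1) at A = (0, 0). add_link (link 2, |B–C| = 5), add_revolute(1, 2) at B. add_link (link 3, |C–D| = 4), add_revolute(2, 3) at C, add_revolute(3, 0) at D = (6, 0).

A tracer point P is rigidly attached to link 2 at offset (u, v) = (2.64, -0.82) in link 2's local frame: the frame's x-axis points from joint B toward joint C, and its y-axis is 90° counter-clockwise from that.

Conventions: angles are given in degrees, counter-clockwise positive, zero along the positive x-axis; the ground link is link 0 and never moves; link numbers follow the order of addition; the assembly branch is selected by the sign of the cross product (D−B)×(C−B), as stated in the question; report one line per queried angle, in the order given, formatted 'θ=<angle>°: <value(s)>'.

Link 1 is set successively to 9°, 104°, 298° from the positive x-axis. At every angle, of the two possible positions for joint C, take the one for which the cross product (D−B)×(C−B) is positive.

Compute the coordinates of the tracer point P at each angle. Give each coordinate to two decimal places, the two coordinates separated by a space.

A=(0,0), D=(6.00,0)
θ=9°: B = A + 3.00·(cos9°, sin9°) = (2.9631, 0.4693)
θ=9°: |BD| = 3.0730
θ=9°: circle(B,5.00) ∩ circle(D,4.00): a=3.0009, h=3.9993
θ=9°:   candidates: C₊=(6.5395,3.9634) cross=12.290; C₋=(5.3180,-3.9414) cross=-12.290
θ=9°:   branch + wants cross > 0 → take C=(6.5395,3.9634) (cross=12.290)
θ=9°: ex = (C−B)/|BC| = (0.7153,0.6988); ey = (-0.6988,0.7153)
θ=9°: P = B + 2.64·ex + -0.82·ey = (5.4245,1.7277)
θ=104°: B = A + 3.00·(cos104°, sin104°) = (-0.7258, 2.9109)
θ=104°: |BD| = 7.3287
θ=104°: circle(B,5.00) ∩ circle(D,4.00): a=4.2784, h=2.5876
θ=104°:   candidates: C₊=(4.2284,3.5863) cross=18.964; C₋=(2.1729,-1.1632) cross=-18.964
θ=104°:   branch + wants cross > 0 → take C=(4.2284,3.5863) (cross=18.964)
θ=104°: ex = (C−B)/|BC| = (0.9908,0.1351); ey = (-0.1351,0.9908)
θ=104°: P = B + 2.64·ex + -0.82·ey = (2.0008,2.4550)
θ=298°: B = A + 3.00·(cos298°, sin298°) = (1.4084, -2.6488)
θ=298°: |BD| = 5.3009
θ=298°: circle(B,5.00) ∩ circle(D,4.00): a=3.4993, h=3.5714
θ=298°:   candidates: C₊=(2.6549,2.1933) cross=18.931; C₋=(6.2242,-3.9937) cross=-18.931
θ=298°:   branch + wants cross > 0 → take C=(2.6549,2.1933) (cross=18.931)
θ=298°: ex = (C−B)/|BC| = (0.2493,0.9684); ey = (-0.9684,0.2493)
θ=298°: P = B + 2.64·ex + -0.82·ey = (2.8607,-0.2966)

θ=9°: 5.42 1.73
θ=104°: 2.00 2.46
θ=298°: 2.86 -0.30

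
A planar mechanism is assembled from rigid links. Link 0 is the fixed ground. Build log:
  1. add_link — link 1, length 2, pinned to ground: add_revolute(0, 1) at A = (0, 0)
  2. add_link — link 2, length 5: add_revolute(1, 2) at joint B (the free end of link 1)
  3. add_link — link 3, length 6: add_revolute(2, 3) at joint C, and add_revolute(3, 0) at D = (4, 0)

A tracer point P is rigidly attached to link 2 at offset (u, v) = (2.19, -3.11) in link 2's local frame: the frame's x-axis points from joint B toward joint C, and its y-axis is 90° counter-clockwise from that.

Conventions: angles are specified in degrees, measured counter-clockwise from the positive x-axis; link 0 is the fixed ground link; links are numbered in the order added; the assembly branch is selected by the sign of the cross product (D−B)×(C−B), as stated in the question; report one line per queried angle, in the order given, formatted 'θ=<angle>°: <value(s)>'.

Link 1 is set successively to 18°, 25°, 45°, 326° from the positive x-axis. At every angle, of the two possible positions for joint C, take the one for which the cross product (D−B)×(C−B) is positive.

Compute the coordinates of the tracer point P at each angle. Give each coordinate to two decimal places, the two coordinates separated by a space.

A=(0,0), D=(4.00,0)
θ=18°: B = A + 2.00·(cos18°, sin18°) = (1.9021, 0.6180)
θ=18°: |BD| = 2.1870
θ=18°: circle(B,5.00) ∩ circle(D,6.00): a=-1.4213, h=4.7937
θ=18°:   candidates: C₊=(1.8934,5.6180) cross=10.484; C₋=(-0.8159,-3.5787) cross=-10.484
θ=18°:   branch + wants cross > 0 → take C=(1.8934,5.6180) (cross=10.484)
θ=18°: ex = (C−B)/|BC| = (-0.0017,1.0000); ey = (-1.0000,-0.0017)
θ=18°: P = B + 2.19·ex + -3.11·ey = (5.0083,2.8135)
θ=25°: B = A + 2.00·(cos25°, sin25°) = (1.8126, 0.8452)
θ=25°: |BD| = 2.3450
θ=25°: circle(B,5.00) ∩ circle(D,6.00): a=-1.1729, h=4.8605
θ=25°:   candidates: C₊=(2.4705,5.8018) cross=11.398; C₋=(-1.0334,-3.2658) cross=-11.398
θ=25°:   branch + wants cross > 0 → take C=(2.4705,5.8018) (cross=11.398)
θ=25°: ex = (C−B)/|BC| = (0.1316,0.9913); ey = (-0.9913,0.1316)
θ=25°: P = B + 2.19·ex + -3.11·ey = (5.1837,2.6070)
θ=45°: B = A + 2.00·(cos45°, sin45°) = (1.4142, 1.4142)
θ=45°: |BD| = 2.9473
θ=45°: circle(B,5.00) ∩ circle(D,6.00): a=-0.3925, h=4.9846
θ=45°:   candidates: C₊=(3.4616,5.9758) cross=14.691; C₋=(-1.3220,-2.7707) cross=-14.691
θ=45°:   branch + wants cross > 0 → take C=(3.4616,5.9758) (cross=14.691)
θ=45°: ex = (C−B)/|BC| = (0.4095,0.9123); ey = (-0.9123,0.4095)
θ=45°: P = B + 2.19·ex + -3.11·ey = (5.1483,2.1387)
θ=326°: B = A + 2.00·(cos326°, sin326°) = (1.6581, -1.1184)
θ=326°: |BD| = 2.5953
θ=326°: circle(B,5.00) ∩ circle(D,6.00): a=-0.8216, h=4.9320
θ=326°:   candidates: C₊=(-1.2087,2.9781) cross=12.800; C₋=(3.0420,-5.9230) cross=-12.800
θ=326°:   branch + wants cross > 0 → take C=(-1.2087,2.9781) (cross=12.800)
θ=326°: ex = (C−B)/|BC| = (-0.5734,0.8193); ey = (-0.8193,-0.5734)
θ=326°: P = B + 2.19·ex + -3.11·ey = (2.9505,2.4590)

θ=18°: 5.01 2.81
θ=25°: 5.18 2.61
θ=45°: 5.15 2.14
θ=326°: 2.95 2.46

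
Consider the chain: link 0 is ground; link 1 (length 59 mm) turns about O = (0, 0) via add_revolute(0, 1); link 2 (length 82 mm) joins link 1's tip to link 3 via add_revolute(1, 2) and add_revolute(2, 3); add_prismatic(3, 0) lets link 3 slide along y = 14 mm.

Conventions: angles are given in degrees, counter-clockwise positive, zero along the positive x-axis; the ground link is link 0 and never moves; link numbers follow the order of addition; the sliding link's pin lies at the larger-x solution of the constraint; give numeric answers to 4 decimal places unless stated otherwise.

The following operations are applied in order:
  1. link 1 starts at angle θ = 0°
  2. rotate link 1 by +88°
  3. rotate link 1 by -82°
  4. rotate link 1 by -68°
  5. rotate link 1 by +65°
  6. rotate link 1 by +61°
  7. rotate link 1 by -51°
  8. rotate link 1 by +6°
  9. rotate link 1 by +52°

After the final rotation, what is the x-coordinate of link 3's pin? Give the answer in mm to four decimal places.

geometry: r = 59 mm, L = 82 mm, e = 14 mm; θ starts at 0°
rotate link 1 by +88°: θ ← 0° +88° = 88°
rotate link 1 by -82°: θ ← 88° -82° = 6°
rotate link 1 by -68°: θ ← 6° -68° = -62°
rotate link 1 by +65°: θ ← -62° +65° = 3°
rotate link 1 by +61°: θ ← 3° +61° = 64°
rotate link 1 by -51°: θ ← 64° -51° = 13°
rotate link 1 by +6°: θ ← 13° +6° = 19°
rotate link 1 by +52°: θ ← 19° +52° = 71°
crank pin P = (r cos θ, r sin θ) = (19.208521, 55.785596)
h = r sin θ − e = 55.785596 − 14 = 41.785596
x = r cos θ + √(L² − h²) = 19.208521 + 70.554688 = 89.763209

89.7632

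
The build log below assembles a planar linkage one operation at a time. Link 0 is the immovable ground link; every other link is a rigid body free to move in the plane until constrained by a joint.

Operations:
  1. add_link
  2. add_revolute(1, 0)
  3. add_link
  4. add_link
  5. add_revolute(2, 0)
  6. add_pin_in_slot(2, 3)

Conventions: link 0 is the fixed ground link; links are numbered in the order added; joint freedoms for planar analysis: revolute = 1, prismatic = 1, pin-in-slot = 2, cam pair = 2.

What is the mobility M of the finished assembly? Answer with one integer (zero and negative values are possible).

(L,J1,J2)=(1,0,0); link0 fixed
link1: (2,0,0)
R 1-0 [J1]: (2,1,0)
link2: (3,1,0)
link3: (4,1,0)
R 2-0 [J1]: (4,2,0)
PS 2-3 [J2]: (4,2,1)
Grübler: 3·3 − 2·2 − 1 = 4

M = 4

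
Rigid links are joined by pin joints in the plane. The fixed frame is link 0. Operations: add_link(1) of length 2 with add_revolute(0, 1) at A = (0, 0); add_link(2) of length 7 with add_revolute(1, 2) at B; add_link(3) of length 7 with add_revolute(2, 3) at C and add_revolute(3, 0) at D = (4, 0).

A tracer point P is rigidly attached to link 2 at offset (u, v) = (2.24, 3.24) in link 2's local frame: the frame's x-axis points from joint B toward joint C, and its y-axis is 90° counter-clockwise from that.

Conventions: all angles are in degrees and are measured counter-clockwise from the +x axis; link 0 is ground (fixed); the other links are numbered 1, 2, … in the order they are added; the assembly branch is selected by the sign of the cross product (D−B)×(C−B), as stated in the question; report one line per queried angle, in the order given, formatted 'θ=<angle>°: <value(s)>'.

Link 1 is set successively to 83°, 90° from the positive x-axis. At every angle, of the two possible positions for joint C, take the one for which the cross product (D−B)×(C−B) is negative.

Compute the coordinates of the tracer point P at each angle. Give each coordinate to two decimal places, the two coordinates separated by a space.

A=(0,0), D=(4.00,0)
θ=83°: B = A + 2.00·(cos83°, sin83°) = (0.2437, 1.9851)
θ=83°: |BD| = 4.2485
θ=83°: circle(B,7.00) ∩ circle(D,7.00): a=2.1243, h=6.6699
θ=83°:   candidates: C₊=(5.2383,6.8896) cross=28.337; C₋=(-0.9946,-4.9045) cross=-28.337
θ=83°:   branch - wants cross < 0 → take C=(-0.9946,-4.9045) (cross=-28.337)
θ=83°: ex = (C−B)/|BC| = (-0.1769,-0.9842); ey = (0.9842,-0.1769)
θ=83°: P = B + 2.24·ex + 3.24·ey = (3.0364,-0.7927)
θ=90°: B = A + 2.00·(cos90°, sin90°) = (0.0000, 2.0000)
θ=90°: |BD| = 4.4721
θ=90°: circle(B,7.00) ∩ circle(D,7.00): a=2.2361, h=6.6332
θ=90°:   candidates: C₊=(4.9665,6.9330) cross=29.665; C₋=(-0.9665,-4.9330) cross=-29.665
θ=90°:   branch - wants cross < 0 → take C=(-0.9665,-4.9330) (cross=-29.665)
θ=90°: ex = (C−B)/|BC| = (-0.1381,-0.9904); ey = (0.9904,-0.1381)
θ=90°: P = B + 2.24·ex + 3.24·ey = (2.8997,-0.6659)

θ=83°: 3.04 -0.79
θ=90°: 2.90 -0.67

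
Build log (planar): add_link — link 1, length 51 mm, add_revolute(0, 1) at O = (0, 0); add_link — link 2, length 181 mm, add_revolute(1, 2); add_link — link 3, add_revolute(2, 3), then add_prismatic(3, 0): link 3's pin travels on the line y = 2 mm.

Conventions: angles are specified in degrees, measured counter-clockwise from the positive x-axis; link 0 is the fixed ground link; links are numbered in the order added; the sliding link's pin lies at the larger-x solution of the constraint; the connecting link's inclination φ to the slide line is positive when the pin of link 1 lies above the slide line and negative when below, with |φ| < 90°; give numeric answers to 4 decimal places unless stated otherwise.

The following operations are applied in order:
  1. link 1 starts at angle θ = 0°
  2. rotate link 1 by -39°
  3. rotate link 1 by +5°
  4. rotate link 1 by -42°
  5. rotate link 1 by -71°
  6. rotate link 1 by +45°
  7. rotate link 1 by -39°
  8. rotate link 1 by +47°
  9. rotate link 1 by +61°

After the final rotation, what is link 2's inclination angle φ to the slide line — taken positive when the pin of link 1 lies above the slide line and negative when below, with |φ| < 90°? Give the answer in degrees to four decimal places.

geometry: r = 51 mm, L = 181 mm, e = 2 mm; θ starts at 0°
rotate link 1 by -39°: θ ← 0° -39° = -39°
rotate link 1 by +5°: θ ← -39° +5° = -34°
rotate link 1 by -42°: θ ← -34° -42° = -76°
rotate link 1 by -71°: θ ← -76° -71° = -147°
rotate link 1 by +45°: θ ← -147° +45° = -102°
rotate link 1 by -39°: θ ← -102° -39° = -141°
rotate link 1 by +47°: θ ← -141° +47° = -94°
rotate link 1 by +61°: θ ← -94° +61° = -33°
h = r sin θ − e = -27.776591 − 2 = -29.776591
sin φ = h / L = -29.776591 / 181 = -0.16451155
φ = arcsin(-0.16451155) = -9.468861°

-9.4689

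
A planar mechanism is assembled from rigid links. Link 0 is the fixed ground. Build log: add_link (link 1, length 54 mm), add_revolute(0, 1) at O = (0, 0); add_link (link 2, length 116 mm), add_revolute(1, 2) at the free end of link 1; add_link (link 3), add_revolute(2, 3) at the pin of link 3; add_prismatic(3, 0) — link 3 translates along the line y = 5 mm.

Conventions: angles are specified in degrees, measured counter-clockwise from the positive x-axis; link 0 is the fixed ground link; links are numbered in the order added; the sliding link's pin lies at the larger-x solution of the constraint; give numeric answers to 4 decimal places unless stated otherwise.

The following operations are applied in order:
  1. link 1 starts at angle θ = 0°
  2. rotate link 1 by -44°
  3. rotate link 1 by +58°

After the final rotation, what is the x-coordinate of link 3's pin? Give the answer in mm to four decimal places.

geometry: r = 54 mm, L = 116 mm, e = 5 mm; θ starts at 0°
rotate link 1 by -44°: θ ← 0° -44° = -44°
rotate link 1 by +58°: θ ← -44° +58° = 14°
crank pin P = (r cos θ, r sin θ) = (52.395969, 13.063782)
h = r sin θ − e = 13.063782 − 5 = 8.063782
x = r cos θ + √(L² − h²) = 52.395969 + 115.719382 = 168.115351

168.1154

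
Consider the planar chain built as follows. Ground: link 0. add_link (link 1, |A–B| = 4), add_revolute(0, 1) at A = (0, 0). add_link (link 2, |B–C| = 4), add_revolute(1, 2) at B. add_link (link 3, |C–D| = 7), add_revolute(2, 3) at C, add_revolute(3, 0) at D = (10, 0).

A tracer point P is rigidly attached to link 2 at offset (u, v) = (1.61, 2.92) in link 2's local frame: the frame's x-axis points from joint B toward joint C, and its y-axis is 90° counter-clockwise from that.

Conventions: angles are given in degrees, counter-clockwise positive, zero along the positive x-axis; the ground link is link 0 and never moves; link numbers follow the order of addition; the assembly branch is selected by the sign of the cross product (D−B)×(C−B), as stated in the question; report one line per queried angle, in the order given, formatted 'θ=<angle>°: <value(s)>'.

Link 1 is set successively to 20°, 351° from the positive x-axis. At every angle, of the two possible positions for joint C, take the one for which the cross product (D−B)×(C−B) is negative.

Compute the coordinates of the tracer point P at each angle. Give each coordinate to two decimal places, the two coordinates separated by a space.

A=(0,0), D=(10.00,0)
θ=20°: B = A + 4.00·(cos20°, sin20°) = (3.7588, 1.3681)
θ=20°: |BD| = 6.3894
θ=20°: circle(B,4.00) ∩ circle(D,7.00): a=0.6123, h=3.9529
θ=20°:   candidates: C₊=(5.2033,5.0982) cross=25.256; C₋=(3.5105,-2.6242) cross=-25.256
θ=20°:   branch - wants cross < 0 → take C=(3.5105,-2.6242) (cross=-25.256)
θ=20°: ex = (C−B)/|BC| = (-0.0621,-0.9981); ey = (0.9981,-0.0621)
θ=20°: P = B + 1.61·ex + 2.92·ey = (6.5732,-0.4200)
θ=351°: B = A + 4.00·(cos351°, sin351°) = (3.9508, -0.6257)
θ=351°: |BD| = 6.0815
θ=351°: circle(B,4.00) ∩ circle(D,7.00): a=0.3276, h=3.9866
θ=351°:   candidates: C₊=(3.8665,3.3734) cross=24.244; C₋=(4.6868,-4.5574) cross=-24.244
θ=351°:   branch - wants cross < 0 → take C=(4.6868,-4.5574) (cross=-24.244)
θ=351°: ex = (C−B)/|BC| = (0.1840,-0.9829); ey = (0.9829,0.1840)
θ=351°: P = B + 1.61·ex + 2.92·ey = (7.1172,-1.6709)

θ=20°: 6.57 -0.42
θ=351°: 7.12 -1.67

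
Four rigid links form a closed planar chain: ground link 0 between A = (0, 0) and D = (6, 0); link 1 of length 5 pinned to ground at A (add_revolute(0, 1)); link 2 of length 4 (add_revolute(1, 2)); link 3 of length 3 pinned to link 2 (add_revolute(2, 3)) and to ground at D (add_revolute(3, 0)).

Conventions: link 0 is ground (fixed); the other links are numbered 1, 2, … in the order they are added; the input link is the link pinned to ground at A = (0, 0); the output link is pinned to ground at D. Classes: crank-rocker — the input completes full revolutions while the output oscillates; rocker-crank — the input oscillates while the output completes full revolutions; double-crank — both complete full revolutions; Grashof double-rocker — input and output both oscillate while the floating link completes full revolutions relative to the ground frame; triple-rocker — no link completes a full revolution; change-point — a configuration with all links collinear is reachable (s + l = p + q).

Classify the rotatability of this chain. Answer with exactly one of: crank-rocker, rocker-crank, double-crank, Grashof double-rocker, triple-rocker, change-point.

lengths: ground=6, input=5, coupler=4, output=3
sorted: s=3 (shortest), l=6 (longest), p+q=9
s + l = 9 vs p + q = 9
s + l = p + q → change-point (collinear configuration reachable)

change-point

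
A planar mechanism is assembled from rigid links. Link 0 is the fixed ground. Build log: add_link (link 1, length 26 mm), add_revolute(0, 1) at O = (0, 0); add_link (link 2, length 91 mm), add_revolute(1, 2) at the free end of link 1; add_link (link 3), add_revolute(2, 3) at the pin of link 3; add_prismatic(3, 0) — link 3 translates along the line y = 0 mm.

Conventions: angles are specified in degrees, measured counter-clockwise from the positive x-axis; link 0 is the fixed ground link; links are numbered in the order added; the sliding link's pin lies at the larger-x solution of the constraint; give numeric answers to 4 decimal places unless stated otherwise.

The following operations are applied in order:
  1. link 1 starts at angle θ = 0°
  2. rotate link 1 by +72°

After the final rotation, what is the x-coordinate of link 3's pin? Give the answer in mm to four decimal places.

geometry: r = 26 mm, L = 91 mm, e = 0 mm; θ starts at 0°
rotate link 1 by +72°: θ ← 0° +72° = 72°
crank pin P = (r cos θ, r sin θ) = (8.034442, 24.727469)
h = r sin θ − e = 24.727469 − 0 = 24.727469
x = r cos θ + √(L² − h²) = 8.034442 + 87.575980 = 95.610422

95.6104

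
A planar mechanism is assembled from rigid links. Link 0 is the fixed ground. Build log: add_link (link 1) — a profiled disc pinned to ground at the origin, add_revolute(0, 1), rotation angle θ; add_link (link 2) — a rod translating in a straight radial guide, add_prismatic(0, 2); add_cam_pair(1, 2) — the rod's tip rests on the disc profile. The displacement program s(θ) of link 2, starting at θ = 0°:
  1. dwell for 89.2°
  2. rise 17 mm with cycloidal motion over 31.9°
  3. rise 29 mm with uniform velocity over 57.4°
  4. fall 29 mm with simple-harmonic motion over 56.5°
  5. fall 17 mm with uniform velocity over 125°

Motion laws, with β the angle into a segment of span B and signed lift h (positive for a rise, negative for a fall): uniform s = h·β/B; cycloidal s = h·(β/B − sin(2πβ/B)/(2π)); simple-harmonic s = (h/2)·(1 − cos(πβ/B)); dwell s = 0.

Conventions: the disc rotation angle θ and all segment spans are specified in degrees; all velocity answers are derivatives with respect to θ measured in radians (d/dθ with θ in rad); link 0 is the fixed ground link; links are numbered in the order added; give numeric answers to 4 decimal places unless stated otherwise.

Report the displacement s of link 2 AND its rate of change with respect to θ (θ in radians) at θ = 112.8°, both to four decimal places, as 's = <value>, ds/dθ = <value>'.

seg 1 [0°–89.2°] dwell: s stays 0.0000
seg 2 [89.2°–121.1°] cycloidal, h=17: θ=112.8° here. β=23.6, B=31.9. 17·(0.7398 − sin(2π·0.7398)/(2π)) = 15.2769 → s = 15.2769
velocity in seg [89.2°–121.1°] (cycloidal), θ in radians: β = 23.6° = 0.4119 rad, B = 31.9° = 0.5568 rad; ds/dθ = (h/B)(1 − cos(2πβ/B)) = (17/0.5568)(1 − cos(2π·0.7398)) = 32.487046 mm/rad

s = 15.2769, ds/dθ = 32.4870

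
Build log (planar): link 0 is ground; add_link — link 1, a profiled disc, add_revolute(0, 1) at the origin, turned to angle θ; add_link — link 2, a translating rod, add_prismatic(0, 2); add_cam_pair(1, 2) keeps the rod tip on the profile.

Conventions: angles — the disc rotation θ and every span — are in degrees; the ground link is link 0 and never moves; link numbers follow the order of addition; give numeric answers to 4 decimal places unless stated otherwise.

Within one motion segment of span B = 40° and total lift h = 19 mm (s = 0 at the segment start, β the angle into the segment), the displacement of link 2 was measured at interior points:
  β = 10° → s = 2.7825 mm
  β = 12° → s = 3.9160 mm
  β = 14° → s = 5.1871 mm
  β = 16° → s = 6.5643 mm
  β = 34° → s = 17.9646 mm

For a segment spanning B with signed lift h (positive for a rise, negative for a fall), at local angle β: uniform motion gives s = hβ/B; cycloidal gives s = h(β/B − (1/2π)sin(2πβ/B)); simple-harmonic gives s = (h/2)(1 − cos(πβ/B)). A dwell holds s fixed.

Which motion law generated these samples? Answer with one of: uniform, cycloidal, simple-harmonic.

candidates at β/B = r: uniform s = h·r (linear in β); cycloidal s = h·(r − sin(2πr)/(2π)); simple-harmonic s = (h/2)(1 − cos(πr))
β=10°: printed 2.7825 | uniform 4.7500, cycloidal 1.7261, simple-harmonic 2.7825
β=12°: printed 3.9160 | uniform 5.7000, cycloidal 2.8241, simple-harmonic 3.9160
β=14°: printed 5.1871 | uniform 6.6500, cycloidal 4.2036, simple-harmonic 5.1871
β=16°: printed 6.5643 | uniform 7.6000, cycloidal 5.8226, simple-harmonic 6.5643
β=34°: printed 17.9646 | uniform 16.1500, cycloidal 18.5964, simple-harmonic 17.9646
only one law matches every sample → simple-harmonic

simple-harmonic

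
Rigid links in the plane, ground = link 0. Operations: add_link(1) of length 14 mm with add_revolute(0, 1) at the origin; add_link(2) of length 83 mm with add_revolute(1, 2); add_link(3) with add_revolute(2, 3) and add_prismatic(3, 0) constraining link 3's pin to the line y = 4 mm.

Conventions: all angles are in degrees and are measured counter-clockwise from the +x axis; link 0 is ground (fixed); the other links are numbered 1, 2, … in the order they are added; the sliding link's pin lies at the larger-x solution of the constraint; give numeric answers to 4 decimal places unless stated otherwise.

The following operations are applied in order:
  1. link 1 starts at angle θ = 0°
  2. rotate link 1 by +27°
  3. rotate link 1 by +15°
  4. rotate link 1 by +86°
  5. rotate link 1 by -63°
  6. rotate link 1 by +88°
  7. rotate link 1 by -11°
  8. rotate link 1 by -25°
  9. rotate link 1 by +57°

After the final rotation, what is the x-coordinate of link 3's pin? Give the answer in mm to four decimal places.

geometry: r = 14 mm, L = 83 mm, e = 4 mm; θ starts at 0°
rotate link 1 by +27°: θ ← 0° +27° = 27°
rotate link 1 by +15°: θ ← 27° +15° = 42°
rotate link 1 by +86°: θ ← 42° +86° = 128°
rotate link 1 by -63°: θ ← 128° -63° = 65°
rotate link 1 by +88°: θ ← 65° +88° = 153°
rotate link 1 by -11°: θ ← 153° -11° = 142°
rotate link 1 by -25°: θ ← 142° -25° = 117°
rotate link 1 by +57°: θ ← 117° +57° = 174°
crank pin P = (r cos θ, r sin θ) = (-13.923307, 1.463398)
h = r sin θ − e = 1.463398 − 4 = -2.536602
x = r cos θ + √(L² − h²) = -13.923307 + 82.961230 = 69.037923

69.0379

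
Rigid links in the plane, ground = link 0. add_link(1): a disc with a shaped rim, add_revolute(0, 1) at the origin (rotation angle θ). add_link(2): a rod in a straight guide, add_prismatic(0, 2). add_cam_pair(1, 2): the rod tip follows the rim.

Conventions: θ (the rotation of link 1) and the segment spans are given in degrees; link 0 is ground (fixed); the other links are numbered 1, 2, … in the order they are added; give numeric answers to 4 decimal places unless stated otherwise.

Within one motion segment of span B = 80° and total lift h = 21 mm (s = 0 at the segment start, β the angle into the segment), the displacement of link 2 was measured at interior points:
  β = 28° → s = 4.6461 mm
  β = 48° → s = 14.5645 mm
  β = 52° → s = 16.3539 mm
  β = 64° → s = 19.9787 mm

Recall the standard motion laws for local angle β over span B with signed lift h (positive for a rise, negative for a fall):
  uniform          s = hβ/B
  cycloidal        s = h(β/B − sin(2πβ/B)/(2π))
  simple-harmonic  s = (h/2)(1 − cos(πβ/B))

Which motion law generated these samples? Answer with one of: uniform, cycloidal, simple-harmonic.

candidates at β/B = r: uniform s = h·r (linear in β); cycloidal s = h·(r − sin(2πr)/(2π)); simple-harmonic s = (h/2)(1 − cos(πr))
β=28°: printed 4.6461 | uniform 7.3500, cycloidal 4.6461, simple-harmonic 5.7331
β=48°: printed 14.5645 | uniform 12.6000, cycloidal 14.5645, simple-harmonic 13.7447
β=52°: printed 16.3539 | uniform 13.6500, cycloidal 16.3539, simple-harmonic 15.2669
β=64°: printed 19.9787 | uniform 16.8000, cycloidal 19.9787, simple-harmonic 18.9947
only one law matches every sample → cycloidal

cycloidal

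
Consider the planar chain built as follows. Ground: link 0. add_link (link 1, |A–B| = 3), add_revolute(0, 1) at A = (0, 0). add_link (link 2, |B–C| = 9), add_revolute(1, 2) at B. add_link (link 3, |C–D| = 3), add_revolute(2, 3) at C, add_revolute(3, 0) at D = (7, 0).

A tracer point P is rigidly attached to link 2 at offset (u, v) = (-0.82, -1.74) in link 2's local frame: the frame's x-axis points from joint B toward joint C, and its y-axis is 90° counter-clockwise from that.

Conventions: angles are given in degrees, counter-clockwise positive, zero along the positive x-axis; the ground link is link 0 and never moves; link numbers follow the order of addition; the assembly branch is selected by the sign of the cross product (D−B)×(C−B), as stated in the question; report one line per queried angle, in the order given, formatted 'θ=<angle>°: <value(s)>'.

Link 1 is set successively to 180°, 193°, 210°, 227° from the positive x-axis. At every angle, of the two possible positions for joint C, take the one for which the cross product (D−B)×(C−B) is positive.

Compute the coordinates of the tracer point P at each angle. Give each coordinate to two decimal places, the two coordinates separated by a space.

A=(0,0), D=(7.00,0)
θ=180°: B = A + 3.00·(cos180°, sin180°) = (-3.0000, 0.0000)
θ=180°: |BD| = 10.0000
θ=180°: circle(B,9.00) ∩ circle(D,3.00): a=8.6000, h=2.6533
θ=180°:   candidates: C₊=(5.6000,2.6533) cross=26.533; C₋=(5.6000,-2.6533) cross=-26.533
θ=180°:   branch + wants cross > 0 → take C=(5.6000,2.6533) (cross=26.533)
θ=180°: ex = (C−B)/|BC| = (0.9556,0.2948); ey = (-0.2948,0.9556)
θ=180°: P = B + -0.82·ex + -1.74·ey = (-3.2706,-1.9044)
θ=193°: B = A + 3.00·(cos193°, sin193°) = (-2.9231, -0.6749)
θ=193°: |BD| = 9.9460
θ=193°: circle(B,9.00) ∩ circle(D,3.00): a=8.5925, h=2.6773
θ=193°:   candidates: C₊=(5.4680,2.5793) cross=26.629; C₋=(5.8313,-2.7630) cross=-26.629
θ=193°:   branch + wants cross > 0 → take C=(5.4680,2.5793) (cross=26.629)
θ=193°: ex = (C−B)/|BC| = (0.9323,0.3616); ey = (-0.3616,0.9323)
θ=193°: P = B + -0.82·ex + -1.74·ey = (-3.0585,-2.5936)
θ=210°: B = A + 3.00·(cos210°, sin210°) = (-2.5981, -1.5000)
θ=210°: |BD| = 9.7146
θ=210°: circle(B,9.00) ∩ circle(D,3.00): a=8.5631, h=2.7702
θ=210°:   candidates: C₊=(5.4346,2.5592) cross=26.911; C₋=(6.2900,-2.9148) cross=-26.911
θ=210°:   branch + wants cross > 0 → take C=(5.4346,2.5592) (cross=26.911)
θ=210°: ex = (C−B)/|BC| = (0.8925,0.4510); ey = (-0.4510,0.8925)
θ=210°: P = B + -0.82·ex + -1.74·ey = (-2.5452,-3.4228)
θ=227°: B = A + 3.00·(cos227°, sin227°) = (-2.0460, -2.1941)
θ=227°: |BD| = 9.3083
θ=227°: circle(B,9.00) ∩ circle(D,3.00): a=8.5217, h=2.8950
θ=227°:   candidates: C₊=(5.5532,2.6281) cross=26.948; C₋=(6.9179,-2.9989) cross=-26.948
θ=227°:   branch + wants cross > 0 → take C=(5.5532,2.6281) (cross=26.948)
θ=227°: ex = (C−B)/|BC| = (0.8444,0.5358); ey = (-0.5358,0.8444)
θ=227°: P = B + -0.82·ex + -1.74·ey = (-1.8061,-4.1026)

θ=180°: -3.27 -1.90
θ=193°: -3.06 -2.59
θ=210°: -2.55 -3.42
θ=227°: -1.81 -4.10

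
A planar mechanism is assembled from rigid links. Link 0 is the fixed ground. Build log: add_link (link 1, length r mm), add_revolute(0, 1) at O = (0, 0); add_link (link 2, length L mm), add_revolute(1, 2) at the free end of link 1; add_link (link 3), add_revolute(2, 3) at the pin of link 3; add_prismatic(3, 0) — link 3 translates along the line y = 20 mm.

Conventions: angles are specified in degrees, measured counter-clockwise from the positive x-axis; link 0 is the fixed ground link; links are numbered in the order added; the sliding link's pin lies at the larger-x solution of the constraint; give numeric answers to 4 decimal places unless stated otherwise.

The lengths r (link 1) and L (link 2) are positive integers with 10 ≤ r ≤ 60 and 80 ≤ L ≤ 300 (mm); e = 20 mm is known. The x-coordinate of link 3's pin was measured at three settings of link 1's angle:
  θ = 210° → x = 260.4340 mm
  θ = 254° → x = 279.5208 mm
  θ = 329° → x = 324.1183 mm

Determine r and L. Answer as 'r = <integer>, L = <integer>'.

constraint per measurement: (x − r cos θ)² + (r sin θ − e)² = L²
subtracting the θ₁ and θ₂ equations cancels the r² and L² terms:
r = (x₁² − x₂²) / (2[(x₁cos θ₁ + e sin θ₁) − (x₂cos θ₂ + e sin θ₂)]) = 36.9999 → r = 37
L² = (x₁ − r cos θ₁)² + (r sin θ₁ − e)² = 87025.0104 → L = 295.0000 → L = 295
check at θ₃=329°: x = 324.1183 (printed 324.1183) ✓

r = 37, L = 295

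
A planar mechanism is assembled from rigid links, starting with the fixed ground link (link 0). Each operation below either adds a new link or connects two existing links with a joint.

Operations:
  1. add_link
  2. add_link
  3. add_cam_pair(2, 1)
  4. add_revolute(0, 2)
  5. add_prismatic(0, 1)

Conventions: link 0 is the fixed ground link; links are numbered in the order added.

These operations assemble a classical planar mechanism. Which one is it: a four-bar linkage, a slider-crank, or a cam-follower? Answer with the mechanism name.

links: 3 (incl. ground); joints: 1 revolute, 1 prismatic, 1 higher (cam) pair, forming one closed loop
3 links, revolute + prismatic + higher pair in one loop → cam-follower

cam-follower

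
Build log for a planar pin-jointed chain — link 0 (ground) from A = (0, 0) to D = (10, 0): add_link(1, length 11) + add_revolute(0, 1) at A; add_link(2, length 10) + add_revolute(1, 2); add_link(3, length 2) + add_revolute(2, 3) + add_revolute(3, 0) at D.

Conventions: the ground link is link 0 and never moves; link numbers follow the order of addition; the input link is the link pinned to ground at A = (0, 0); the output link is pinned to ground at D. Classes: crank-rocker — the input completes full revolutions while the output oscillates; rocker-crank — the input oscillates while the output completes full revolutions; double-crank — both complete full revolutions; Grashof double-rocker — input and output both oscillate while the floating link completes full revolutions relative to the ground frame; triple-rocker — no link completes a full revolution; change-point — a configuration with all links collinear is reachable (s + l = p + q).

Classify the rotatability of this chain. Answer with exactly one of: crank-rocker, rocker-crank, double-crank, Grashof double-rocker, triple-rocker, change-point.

lengths: ground=10, input=11, coupler=10, output=2
sorted: s=2 (shortest), l=11 (longest), p+q=20
s + l = 13 vs p + q = 20
s + l < p + q (Grashof) with shortest = output link → rocker-crank

rocker-crank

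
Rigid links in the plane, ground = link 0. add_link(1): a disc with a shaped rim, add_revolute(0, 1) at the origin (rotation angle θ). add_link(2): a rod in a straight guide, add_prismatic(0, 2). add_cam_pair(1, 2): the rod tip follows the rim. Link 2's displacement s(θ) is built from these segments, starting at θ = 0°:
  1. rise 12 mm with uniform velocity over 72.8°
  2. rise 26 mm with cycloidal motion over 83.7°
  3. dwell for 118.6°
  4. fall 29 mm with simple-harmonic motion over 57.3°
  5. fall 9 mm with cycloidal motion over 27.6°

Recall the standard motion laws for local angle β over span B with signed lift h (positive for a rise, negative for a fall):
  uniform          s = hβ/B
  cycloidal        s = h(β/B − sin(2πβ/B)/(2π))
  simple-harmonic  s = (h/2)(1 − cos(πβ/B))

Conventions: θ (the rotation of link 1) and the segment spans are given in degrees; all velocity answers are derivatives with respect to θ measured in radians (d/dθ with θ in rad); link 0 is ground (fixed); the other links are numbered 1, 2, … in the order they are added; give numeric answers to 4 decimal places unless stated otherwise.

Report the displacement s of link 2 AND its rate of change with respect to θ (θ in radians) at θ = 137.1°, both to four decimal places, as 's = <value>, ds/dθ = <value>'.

segment 1 (0° to 72.8°, uniform, h = 12) is passed completely: s = 0.0000 + (12) = 12.0000
θ = 137.1° falls in segment 2 (72.8° to 156.5°, cycloidal, h = 26): β = 137.1 − 72.8 = 64.3°, B = 83.7°; Δs = 26·(0.7682 − sin(2π·0.7682)/(2π)) = 24.0847; s = 12.0000 + 24.0847 = 36.0847
velocity in seg [72.8°–156.5°] (cycloidal), θ in radians: β = 64.3° = 1.1222 rad, B = 83.7° = 1.4608 rad; ds/dθ = (h/B)(1 − cos(2πβ/B)) = (26/1.4608)(1 − cos(2π·0.7682)) = 15.764933 mm/rad

s = 36.0847, ds/dθ = 15.7649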